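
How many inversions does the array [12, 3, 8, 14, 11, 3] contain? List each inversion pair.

Finding inversions in [12, 3, 8, 14, 11, 3]:

(0, 1): arr[0]=12 > arr[1]=3
(0, 2): arr[0]=12 > arr[2]=8
(0, 4): arr[0]=12 > arr[4]=11
(0, 5): arr[0]=12 > arr[5]=3
(2, 5): arr[2]=8 > arr[5]=3
(3, 4): arr[3]=14 > arr[4]=11
(3, 5): arr[3]=14 > arr[5]=3
(4, 5): arr[4]=11 > arr[5]=3

Total inversions: 8

The array has 8 inversion(s): (0,1), (0,2), (0,4), (0,5), (2,5), (3,4), (3,5), (4,5). Each pair (i,j) satisfies i < j and arr[i] > arr[j].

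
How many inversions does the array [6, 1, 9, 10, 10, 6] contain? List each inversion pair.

Finding inversions in [6, 1, 9, 10, 10, 6]:

(0, 1): arr[0]=6 > arr[1]=1
(2, 5): arr[2]=9 > arr[5]=6
(3, 5): arr[3]=10 > arr[5]=6
(4, 5): arr[4]=10 > arr[5]=6

Total inversions: 4

The array has 4 inversion(s): (0,1), (2,5), (3,5), (4,5). Each pair (i,j) satisfies i < j and arr[i] > arr[j].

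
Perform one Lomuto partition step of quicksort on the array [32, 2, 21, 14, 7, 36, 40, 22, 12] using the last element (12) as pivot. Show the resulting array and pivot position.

Lomuto partition with pivot = 12:

Initial array: [32, 2, 21, 14, 7, 36, 40, 22, 12]

arr[0]=32 > 12: no swap
arr[1]=2 <= 12: swap with position 0, array becomes [2, 32, 21, 14, 7, 36, 40, 22, 12]
arr[2]=21 > 12: no swap
arr[3]=14 > 12: no swap
arr[4]=7 <= 12: swap with position 1, array becomes [2, 7, 21, 14, 32, 36, 40, 22, 12]
arr[5]=36 > 12: no swap
arr[6]=40 > 12: no swap
arr[7]=22 > 12: no swap

Place pivot at position 2: [2, 7, 12, 14, 32, 36, 40, 22, 21]
Pivot position: 2

After partitioning with pivot 12, the array becomes [2, 7, 12, 14, 32, 36, 40, 22, 21]. The pivot is placed at index 2. All elements to the left of the pivot are <= 12, and all elements to the right are > 12.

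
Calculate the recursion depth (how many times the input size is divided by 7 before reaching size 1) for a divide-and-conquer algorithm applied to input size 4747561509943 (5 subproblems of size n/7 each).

For divide and conquer with division factor 7:

Problem sizes at each level:
Level 0: 4747561509943
Level 1: 678223072849
Level 2: 96889010407
Level 3: 13841287201
Level 4: 1977326743
Level 5: 282475249
Level 6: 40353607
Level 7: 5764801
Level 8: 823543
Level 9: 117649
Level 10: 16807
Level 11: 2401
Level 12: 343
Level 13: 49
Level 14: 7
Level 15: 1

The root is level 0 and the size-1 base case is level 15 (the tree spans levels 0 through 15, i.e. 16 levels counting the root), so the depth is the number of divisions: log_7(4747561509943) = 15

The recursion tree depth is log_7(4747561509943) = 15. At each level, the problem size is divided by 7, so it takes 15 divisions to reduce to a base case of size 1. The algorithm makes 5 recursive calls at each level.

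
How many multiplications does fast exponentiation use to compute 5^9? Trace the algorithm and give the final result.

Computing 5^9 by squaring (build up from 5^1; each line after the first costs one multiplication):

5^1 = 5
5^2 = (5^1)^2 = 5^2 = 25
5^4 = (5^2)^2 = 25^2 = 625
5^8 = (5^4)^2 = 625^2 = 390625
5^9 = 5 * 5^8 = 5 * 390625 = 1953125

Result: 1953125
Multiplications needed: 4 (4 lines after 5^1)

5^9 = 1953125. Using exponentiation by squaring, this requires 4 multiplications. The key idea: if the exponent is even, square the half-power; if odd, multiply by the base once.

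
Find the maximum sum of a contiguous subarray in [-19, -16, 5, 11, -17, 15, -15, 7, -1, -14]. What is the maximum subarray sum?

Using Kadane's algorithm on [-19, -16, 5, 11, -17, 15, -15, 7, -1, -14]:

Scanning through the array:
Position 1 (value -16): max_ending_here = -16, max_so_far = -16
Position 2 (value 5): max_ending_here = 5, max_so_far = 5
Position 3 (value 11): max_ending_here = 16, max_so_far = 16
Position 4 (value -17): max_ending_here = -1, max_so_far = 16
Position 5 (value 15): max_ending_here = 15, max_so_far = 16
Position 6 (value -15): max_ending_here = 0, max_so_far = 16
Position 7 (value 7): max_ending_here = 7, max_so_far = 16
Position 8 (value -1): max_ending_here = 6, max_so_far = 16
Position 9 (value -14): max_ending_here = -8, max_so_far = 16

Maximum subarray: [5, 11]
Maximum sum: 16

The maximum subarray is [5, 11] with sum 16. This subarray runs from index 2 to index 3.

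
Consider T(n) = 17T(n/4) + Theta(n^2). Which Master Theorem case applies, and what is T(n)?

Master Theorem for T(n) = 17T(n/4) + O(n^2):

a = 17, b = 4, c = 2
log_b(a) = log_4(17) = 2.0437

Case 1: c = 2 < log_4(17) = 2.0437
T(n) = O(n^(log_4 17))

For T(n) = 17T(n/4) + O(n^2): log_4(17) = 2.0437. This is Case 1 of the Master Theorem (c < log_b(a), work dominated by leaves), giving O(n^(log_4 17)).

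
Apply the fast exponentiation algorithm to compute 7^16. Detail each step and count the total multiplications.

Computing 7^16 by squaring (build up from 7^1; each line after the first costs one multiplication):

7^1 = 7
7^2 = (7^1)^2 = 7^2 = 49
7^4 = (7^2)^2 = 49^2 = 2401
7^8 = (7^4)^2 = 2401^2 = 5764801
7^16 = (7^8)^2 = 5764801^2 = 33232930569601

Result: 33232930569601
Multiplications needed: 4 (4 lines after 7^1)

7^16 = 33232930569601. Using exponentiation by squaring, this requires 4 multiplications. The key idea: if the exponent is even, square the half-power; if odd, multiply by the base once.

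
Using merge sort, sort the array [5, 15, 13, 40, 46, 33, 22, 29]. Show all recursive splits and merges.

Merge sort trace:

Split: [5, 15, 13, 40, 46, 33, 22, 29] -> [5, 15, 13, 40] and [46, 33, 22, 29]
  Split: [5, 15, 13, 40] -> [5, 15] and [13, 40]
    Split: [5, 15] -> [5] and [15]
    Merge: [5] + [15] -> [5, 15]
    Split: [13, 40] -> [13] and [40]
    Merge: [13] + [40] -> [13, 40]
  Merge: [5, 15] + [13, 40] -> [5, 13, 15, 40]
  Split: [46, 33, 22, 29] -> [46, 33] and [22, 29]
    Split: [46, 33] -> [46] and [33]
    Merge: [46] + [33] -> [33, 46]
    Split: [22, 29] -> [22] and [29]
    Merge: [22] + [29] -> [22, 29]
  Merge: [33, 46] + [22, 29] -> [22, 29, 33, 46]
Merge: [5, 13, 15, 40] + [22, 29, 33, 46] -> [5, 13, 15, 22, 29, 33, 40, 46]

Final sorted array: [5, 13, 15, 22, 29, 33, 40, 46]

The merge sort proceeds by recursively splitting the array and merging sorted halves.
After all merges, the sorted array is [5, 13, 15, 22, 29, 33, 40, 46].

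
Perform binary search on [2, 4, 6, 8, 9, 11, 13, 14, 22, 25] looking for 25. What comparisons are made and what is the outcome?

Binary search for 25 in [2, 4, 6, 8, 9, 11, 13, 14, 22, 25]:

lo=0, hi=9, mid=4, arr[mid]=9 -> 9 < 25, search right half
lo=5, hi=9, mid=7, arr[mid]=14 -> 14 < 25, search right half
lo=8, hi=9, mid=8, arr[mid]=22 -> 22 < 25, search right half
lo=9, hi=9, mid=9, arr[mid]=25 -> Found target at index 9!

Binary search finds 25 at index 9 after 4 comparisons. The search repeatedly halves the search space by comparing with the middle element.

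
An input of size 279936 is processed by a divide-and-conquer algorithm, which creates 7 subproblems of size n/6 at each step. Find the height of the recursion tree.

For divide and conquer with division factor 6:

Problem sizes at each level:
Level 0: 279936
Level 1: 46656
Level 2: 7776
Level 3: 1296
Level 4: 216
Level 5: 36
Level 6: 6
Level 7: 1

The root is level 0 and the size-1 base case is level 7 (the tree spans levels 0 through 7, i.e. 8 levels counting the root), so the depth is the number of divisions: log_6(279936) = 7

The recursion tree depth is log_6(279936) = 7. At each level, the problem size is divided by 6, so it takes 7 divisions to reduce to a base case of size 1. The algorithm makes 7 recursive calls at each level.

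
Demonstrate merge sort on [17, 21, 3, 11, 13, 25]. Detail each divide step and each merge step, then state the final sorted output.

Merge sort trace:

Split: [17, 21, 3, 11, 13, 25] -> [17, 21, 3] and [11, 13, 25]
  Split: [17, 21, 3] -> [17] and [21, 3]
    Split: [21, 3] -> [21] and [3]
    Merge: [21] + [3] -> [3, 21]
  Merge: [17] + [3, 21] -> [3, 17, 21]
  Split: [11, 13, 25] -> [11] and [13, 25]
    Split: [13, 25] -> [13] and [25]
    Merge: [13] + [25] -> [13, 25]
  Merge: [11] + [13, 25] -> [11, 13, 25]
Merge: [3, 17, 21] + [11, 13, 25] -> [3, 11, 13, 17, 21, 25]

Final sorted array: [3, 11, 13, 17, 21, 25]

The merge sort proceeds by recursively splitting the array and merging sorted halves.
After all merges, the sorted array is [3, 11, 13, 17, 21, 25].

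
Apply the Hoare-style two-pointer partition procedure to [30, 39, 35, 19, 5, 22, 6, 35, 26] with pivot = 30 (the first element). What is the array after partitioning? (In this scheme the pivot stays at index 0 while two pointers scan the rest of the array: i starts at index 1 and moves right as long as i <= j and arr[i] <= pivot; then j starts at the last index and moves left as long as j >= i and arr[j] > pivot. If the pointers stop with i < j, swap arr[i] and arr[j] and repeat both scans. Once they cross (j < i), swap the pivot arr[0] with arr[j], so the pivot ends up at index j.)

Hoare-style two-pointer partition with pivot = 30:

Initial array: [30, 39, 35, 19, 5, 22, 6, 35, 26]

Pointers start at i = 1, j = 8.
i stops at index 1 (arr[1]=39 > 30), j stops at index 8 (arr[8]=26 <= 30): swap arr[1] and arr[8], array becomes [30, 26, 35, 19, 5, 22, 6, 35, 39]
i stops at index 2 (arr[2]=35 > 30), j stops at index 6 (arr[6]=6 <= 30): swap arr[2] and arr[6], array becomes [30, 26, 6, 19, 5, 22, 35, 35, 39]
i ends at 6, j ends at 5: the pointers have crossed (j < i), so scanning stops.

Swap pivot arr[0] with arr[5] to place pivot at position 5: [22, 26, 6, 19, 5, 30, 35, 35, 39]
Pivot position: 5

After partitioning with pivot 30, the array becomes [22, 26, 6, 19, 5, 30, 35, 35, 39]. The pivot is placed at index 5. All elements to the left of the pivot are <= 30, and all elements to the right are > 30.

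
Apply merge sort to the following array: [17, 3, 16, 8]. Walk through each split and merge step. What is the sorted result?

Merge sort trace:

Split: [17, 3, 16, 8] -> [17, 3] and [16, 8]
  Split: [17, 3] -> [17] and [3]
  Merge: [17] + [3] -> [3, 17]
  Split: [16, 8] -> [16] and [8]
  Merge: [16] + [8] -> [8, 16]
Merge: [3, 17] + [8, 16] -> [3, 8, 16, 17]

Final sorted array: [3, 8, 16, 17]

The merge sort proceeds by recursively splitting the array and merging sorted halves.
After all merges, the sorted array is [3, 8, 16, 17].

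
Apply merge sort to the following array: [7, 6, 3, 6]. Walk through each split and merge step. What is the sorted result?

Merge sort trace:

Split: [7, 6, 3, 6] -> [7, 6] and [3, 6]
  Split: [7, 6] -> [7] and [6]
  Merge: [7] + [6] -> [6, 7]
  Split: [3, 6] -> [3] and [6]
  Merge: [3] + [6] -> [3, 6]
Merge: [6, 7] + [3, 6] -> [3, 6, 6, 7]

Final sorted array: [3, 6, 6, 7]

The merge sort proceeds by recursively splitting the array and merging sorted halves.
After all merges, the sorted array is [3, 6, 6, 7].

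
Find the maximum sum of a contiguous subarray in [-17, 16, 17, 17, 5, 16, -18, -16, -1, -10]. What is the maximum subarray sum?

Using Kadane's algorithm on [-17, 16, 17, 17, 5, 16, -18, -16, -1, -10]:

Scanning through the array:
Position 1 (value 16): max_ending_here = 16, max_so_far = 16
Position 2 (value 17): max_ending_here = 33, max_so_far = 33
Position 3 (value 17): max_ending_here = 50, max_so_far = 50
Position 4 (value 5): max_ending_here = 55, max_so_far = 55
Position 5 (value 16): max_ending_here = 71, max_so_far = 71
Position 6 (value -18): max_ending_here = 53, max_so_far = 71
Position 7 (value -16): max_ending_here = 37, max_so_far = 71
Position 8 (value -1): max_ending_here = 36, max_so_far = 71
Position 9 (value -10): max_ending_here = 26, max_so_far = 71

Maximum subarray: [16, 17, 17, 5, 16]
Maximum sum: 71

The maximum subarray is [16, 17, 17, 5, 16] with sum 71. This subarray runs from index 1 to index 5.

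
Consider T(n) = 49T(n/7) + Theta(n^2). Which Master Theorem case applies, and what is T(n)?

Master Theorem for T(n) = 49T(n/7) + O(n^2):

a = 49, b = 7, c = 2
log_b(a) = log_7(49) = 2.0000

Case 2: c = 2 = log_7(49) = 2.0000
T(n) = O(n^2 log n) = O(n^2 log n)

For T(n) = 49T(n/7) + O(n^2): log_7(49) = 2.0000. This is Case 2 of the Master Theorem (c = log_b(a), equal work at all levels), giving O(n^2 log n).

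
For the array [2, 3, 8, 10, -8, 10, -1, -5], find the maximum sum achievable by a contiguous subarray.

Using Kadane's algorithm on [2, 3, 8, 10, -8, 10, -1, -5]:

Scanning through the array:
Position 1 (value 3): max_ending_here = 5, max_so_far = 5
Position 2 (value 8): max_ending_here = 13, max_so_far = 13
Position 3 (value 10): max_ending_here = 23, max_so_far = 23
Position 4 (value -8): max_ending_here = 15, max_so_far = 23
Position 5 (value 10): max_ending_here = 25, max_so_far = 25
Position 6 (value -1): max_ending_here = 24, max_so_far = 25
Position 7 (value -5): max_ending_here = 19, max_so_far = 25

Maximum subarray: [2, 3, 8, 10, -8, 10]
Maximum sum: 25

The maximum subarray is [2, 3, 8, 10, -8, 10] with sum 25. This subarray runs from index 0 to index 5.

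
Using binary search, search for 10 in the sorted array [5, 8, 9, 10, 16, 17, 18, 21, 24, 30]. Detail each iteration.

Binary search for 10 in [5, 8, 9, 10, 16, 17, 18, 21, 24, 30]:

lo=0, hi=9, mid=4, arr[mid]=16 -> 16 > 10, search left half
lo=0, hi=3, mid=1, arr[mid]=8 -> 8 < 10, search right half
lo=2, hi=3, mid=2, arr[mid]=9 -> 9 < 10, search right half
lo=3, hi=3, mid=3, arr[mid]=10 -> Found target at index 3!

Binary search finds 10 at index 3 after 4 comparisons. The search repeatedly halves the search space by comparing with the middle element.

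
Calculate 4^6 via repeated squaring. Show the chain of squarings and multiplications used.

Computing 4^6 by squaring (build up from 4^1; each line after the first costs one multiplication):

4^1 = 4
4^2 = (4^1)^2 = 4^2 = 16
4^3 = 4 * 4^2 = 4 * 16 = 64
4^6 = (4^3)^2 = 64^2 = 4096

Result: 4096
Multiplications needed: 3 (3 lines after 4^1)

4^6 = 4096. Using exponentiation by squaring, this requires 3 multiplications. The key idea: if the exponent is even, square the half-power; if odd, multiply by the base once.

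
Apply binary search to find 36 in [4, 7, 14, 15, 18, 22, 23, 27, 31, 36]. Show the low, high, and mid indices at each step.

Binary search for 36 in [4, 7, 14, 15, 18, 22, 23, 27, 31, 36]:

lo=0, hi=9, mid=4, arr[mid]=18 -> 18 < 36, search right half
lo=5, hi=9, mid=7, arr[mid]=27 -> 27 < 36, search right half
lo=8, hi=9, mid=8, arr[mid]=31 -> 31 < 36, search right half
lo=9, hi=9, mid=9, arr[mid]=36 -> Found target at index 9!

Binary search finds 36 at index 9 after 4 comparisons. The search repeatedly halves the search space by comparing with the middle element.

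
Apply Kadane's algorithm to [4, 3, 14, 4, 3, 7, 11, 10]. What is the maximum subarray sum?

Using Kadane's algorithm on [4, 3, 14, 4, 3, 7, 11, 10]:

Scanning through the array:
Position 1 (value 3): max_ending_here = 7, max_so_far = 7
Position 2 (value 14): max_ending_here = 21, max_so_far = 21
Position 3 (value 4): max_ending_here = 25, max_so_far = 25
Position 4 (value 3): max_ending_here = 28, max_so_far = 28
Position 5 (value 7): max_ending_here = 35, max_so_far = 35
Position 6 (value 11): max_ending_here = 46, max_so_far = 46
Position 7 (value 10): max_ending_here = 56, max_so_far = 56

Maximum subarray: [4, 3, 14, 4, 3, 7, 11, 10]
Maximum sum: 56

The maximum subarray is [4, 3, 14, 4, 3, 7, 11, 10] with sum 56. This subarray runs from index 0 to index 7.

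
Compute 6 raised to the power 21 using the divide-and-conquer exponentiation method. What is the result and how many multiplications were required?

Computing 6^21 by squaring (build up from 6^1; each line after the first costs one multiplication):

6^1 = 6
6^2 = (6^1)^2 = 6^2 = 36
6^4 = (6^2)^2 = 36^2 = 1296
6^5 = 6 * 6^4 = 6 * 1296 = 7776
6^10 = (6^5)^2 = 7776^2 = 60466176
6^20 = (6^10)^2 = 60466176^2 = 3656158440062976
6^21 = 6 * 6^20 = 6 * 3656158440062976 = 21936950640377856

Result: 21936950640377856
Multiplications needed: 6 (6 lines after 6^1)

6^21 = 21936950640377856. Using exponentiation by squaring, this requires 6 multiplications. The key idea: if the exponent is even, square the half-power; if odd, multiply by the base once.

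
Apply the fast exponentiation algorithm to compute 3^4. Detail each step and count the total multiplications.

Computing 3^4 by squaring (build up from 3^1; each line after the first costs one multiplication):

3^1 = 3
3^2 = (3^1)^2 = 3^2 = 9
3^4 = (3^2)^2 = 9^2 = 81

Result: 81
Multiplications needed: 2 (2 lines after 3^1)

3^4 = 81. Using exponentiation by squaring, this requires 2 multiplications. The key idea: if the exponent is even, square the half-power; if odd, multiply by the base once.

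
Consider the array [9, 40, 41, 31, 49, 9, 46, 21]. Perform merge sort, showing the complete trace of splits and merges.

Merge sort trace:

Split: [9, 40, 41, 31, 49, 9, 46, 21] -> [9, 40, 41, 31] and [49, 9, 46, 21]
  Split: [9, 40, 41, 31] -> [9, 40] and [41, 31]
    Split: [9, 40] -> [9] and [40]
    Merge: [9] + [40] -> [9, 40]
    Split: [41, 31] -> [41] and [31]
    Merge: [41] + [31] -> [31, 41]
  Merge: [9, 40] + [31, 41] -> [9, 31, 40, 41]
  Split: [49, 9, 46, 21] -> [49, 9] and [46, 21]
    Split: [49, 9] -> [49] and [9]
    Merge: [49] + [9] -> [9, 49]
    Split: [46, 21] -> [46] and [21]
    Merge: [46] + [21] -> [21, 46]
  Merge: [9, 49] + [21, 46] -> [9, 21, 46, 49]
Merge: [9, 31, 40, 41] + [9, 21, 46, 49] -> [9, 9, 21, 31, 40, 41, 46, 49]

Final sorted array: [9, 9, 21, 31, 40, 41, 46, 49]

The merge sort proceeds by recursively splitting the array and merging sorted halves.
After all merges, the sorted array is [9, 9, 21, 31, 40, 41, 46, 49].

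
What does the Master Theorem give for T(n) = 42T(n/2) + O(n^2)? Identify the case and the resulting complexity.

Master Theorem for T(n) = 42T(n/2) + O(n^2):

a = 42, b = 2, c = 2
log_b(a) = log_2(42) = 5.3923

Case 1: c = 2 < log_2(42) = 5.3923
T(n) = O(n^(log_2 42))

For T(n) = 42T(n/2) + O(n^2): log_2(42) = 5.3923. This is Case 1 of the Master Theorem (c < log_b(a), work dominated by leaves), giving O(n^(log_2 42)).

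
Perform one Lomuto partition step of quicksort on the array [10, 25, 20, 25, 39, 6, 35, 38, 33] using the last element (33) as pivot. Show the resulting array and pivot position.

Lomuto partition with pivot = 33:

Initial array: [10, 25, 20, 25, 39, 6, 35, 38, 33]

arr[0]=10 <= 33: swap with position 0, array becomes [10, 25, 20, 25, 39, 6, 35, 38, 33]
arr[1]=25 <= 33: swap with position 1, array becomes [10, 25, 20, 25, 39, 6, 35, 38, 33]
arr[2]=20 <= 33: swap with position 2, array becomes [10, 25, 20, 25, 39, 6, 35, 38, 33]
arr[3]=25 <= 33: swap with position 3, array becomes [10, 25, 20, 25, 39, 6, 35, 38, 33]
arr[4]=39 > 33: no swap
arr[5]=6 <= 33: swap with position 4, array becomes [10, 25, 20, 25, 6, 39, 35, 38, 33]
arr[6]=35 > 33: no swap
arr[7]=38 > 33: no swap

Place pivot at position 5: [10, 25, 20, 25, 6, 33, 35, 38, 39]
Pivot position: 5

After partitioning with pivot 33, the array becomes [10, 25, 20, 25, 6, 33, 35, 38, 39]. The pivot is placed at index 5. All elements to the left of the pivot are <= 33, and all elements to the right are > 33.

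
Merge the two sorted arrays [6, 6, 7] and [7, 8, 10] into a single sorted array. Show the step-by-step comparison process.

Merging process:

Compare 6 vs 7: take 6 from left. Merged: [6]
Compare 6 vs 7: take 6 from left. Merged: [6, 6]
Compare 7 vs 7: take 7 from left. Merged: [6, 6, 7]
Append remaining from right: [7, 8, 10]. Merged: [6, 6, 7, 7, 8, 10]

Final merged array: [6, 6, 7, 7, 8, 10]
Total comparisons: 3

The merged array is [6, 6, 7, 7, 8, 10], requiring 3 comparisons. The merge step runs in O(n) time where n is the total number of elements.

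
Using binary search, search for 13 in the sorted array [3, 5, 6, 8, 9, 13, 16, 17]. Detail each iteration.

Binary search for 13 in [3, 5, 6, 8, 9, 13, 16, 17]:

lo=0, hi=7, mid=3, arr[mid]=8 -> 8 < 13, search right half
lo=4, hi=7, mid=5, arr[mid]=13 -> Found target at index 5!

Binary search finds 13 at index 5 after 2 comparisons. The search repeatedly halves the search space by comparing with the middle element.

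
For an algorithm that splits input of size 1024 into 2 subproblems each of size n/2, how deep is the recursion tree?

For divide and conquer with division factor 2:

Problem sizes at each level:
Level 0: 1024
Level 1: 512
Level 2: 256
Level 3: 128
Level 4: 64
Level 5: 32
Level 6: 16
Level 7: 8
Level 8: 4
Level 9: 2
Level 10: 1

The root is level 0 and the size-1 base case is level 10 (the tree spans levels 0 through 10, i.e. 11 levels counting the root), so the depth is the number of divisions: log_2(1024) = 10

The recursion tree depth is log_2(1024) = 10. At each level, the problem size is divided by 2, so it takes 10 divisions to reduce to a base case of size 1. The algorithm makes 2 recursive calls at each level.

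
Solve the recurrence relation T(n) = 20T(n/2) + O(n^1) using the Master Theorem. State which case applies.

Master Theorem for T(n) = 20T(n/2) + O(n^1):

a = 20, b = 2, c = 1
log_b(a) = log_2(20) = 4.3219

Case 1: c = 1 < log_2(20) = 4.3219
T(n) = O(n^(log_2 20))

For T(n) = 20T(n/2) + O(n^1): log_2(20) = 4.3219. This is Case 1 of the Master Theorem (c < log_b(a), work dominated by leaves), giving O(n^(log_2 20)).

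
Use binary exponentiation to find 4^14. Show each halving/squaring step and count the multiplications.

Computing 4^14 by squaring (build up from 4^1; each line after the first costs one multiplication):

4^1 = 4
4^2 = (4^1)^2 = 4^2 = 16
4^3 = 4 * 4^2 = 4 * 16 = 64
4^6 = (4^3)^2 = 64^2 = 4096
4^7 = 4 * 4^6 = 4 * 4096 = 16384
4^14 = (4^7)^2 = 16384^2 = 268435456

Result: 268435456
Multiplications needed: 5 (5 lines after 4^1)

4^14 = 268435456. Using exponentiation by squaring, this requires 5 multiplications. The key idea: if the exponent is even, square the half-power; if odd, multiply by the base once.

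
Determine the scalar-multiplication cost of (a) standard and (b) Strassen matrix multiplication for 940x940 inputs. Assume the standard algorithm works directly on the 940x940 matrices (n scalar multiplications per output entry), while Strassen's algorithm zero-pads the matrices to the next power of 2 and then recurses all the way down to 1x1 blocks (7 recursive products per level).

Matrix multiplication for 940x940 matrices:

Strassen's algorithm requires power-of-2 dimensions. Pad 940x940 to 1024x1024 (next power of 2).

Standard algorithm: 940^3 = 830584000 multiplications
Strassen's algorithm: 7^(log2(1024)) = 7^10 = 282475249 multiplications
Savings: 830584000 - 282475249 = 548108751 multiplications

Standard: 830584000 multiplications (940^3). Strassen: 282475249 multiplications (7^10, after padding to 1024x1024). Strassen reduces 8 recursive multiplications to 7 at each level.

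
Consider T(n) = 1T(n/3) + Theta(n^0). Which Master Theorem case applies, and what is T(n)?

Master Theorem for T(n) = 1T(n/3) + O(n^0):

a = 1, b = 3, c = 0
log_b(a) = log_3(1) = 0.0000

Case 2: c = 0 = log_3(1) = 0.0000
T(n) = O(n^0 log n) = O(log n)

For T(n) = 1T(n/3) + O(n^0): log_3(1) = 0.0000. This is Case 2 of the Master Theorem (c = log_b(a), equal work at all levels), giving O(log n).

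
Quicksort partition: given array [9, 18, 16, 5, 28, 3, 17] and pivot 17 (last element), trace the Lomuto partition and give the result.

Lomuto partition with pivot = 17:

Initial array: [9, 18, 16, 5, 28, 3, 17]

arr[0]=9 <= 17: swap with position 0, array becomes [9, 18, 16, 5, 28, 3, 17]
arr[1]=18 > 17: no swap
arr[2]=16 <= 17: swap with position 1, array becomes [9, 16, 18, 5, 28, 3, 17]
arr[3]=5 <= 17: swap with position 2, array becomes [9, 16, 5, 18, 28, 3, 17]
arr[4]=28 > 17: no swap
arr[5]=3 <= 17: swap with position 3, array becomes [9, 16, 5, 3, 28, 18, 17]

Place pivot at position 4: [9, 16, 5, 3, 17, 18, 28]
Pivot position: 4

After partitioning with pivot 17, the array becomes [9, 16, 5, 3, 17, 18, 28]. The pivot is placed at index 4. All elements to the left of the pivot are <= 17, and all elements to the right are > 17.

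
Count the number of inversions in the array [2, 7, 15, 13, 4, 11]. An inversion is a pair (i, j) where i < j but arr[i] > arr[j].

Finding inversions in [2, 7, 15, 13, 4, 11]:

(1, 4): arr[1]=7 > arr[4]=4
(2, 3): arr[2]=15 > arr[3]=13
(2, 4): arr[2]=15 > arr[4]=4
(2, 5): arr[2]=15 > arr[5]=11
(3, 4): arr[3]=13 > arr[4]=4
(3, 5): arr[3]=13 > arr[5]=11

Total inversions: 6

The array has 6 inversion(s): (1,4), (2,3), (2,4), (2,5), (3,4), (3,5). Each pair (i,j) satisfies i < j and arr[i] > arr[j].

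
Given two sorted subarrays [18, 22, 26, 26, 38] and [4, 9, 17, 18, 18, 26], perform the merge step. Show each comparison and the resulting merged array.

Merging process:

Compare 18 vs 4: take 4 from right. Merged: [4]
Compare 18 vs 9: take 9 from right. Merged: [4, 9]
Compare 18 vs 17: take 17 from right. Merged: [4, 9, 17]
Compare 18 vs 18: take 18 from left. Merged: [4, 9, 17, 18]
Compare 22 vs 18: take 18 from right. Merged: [4, 9, 17, 18, 18]
Compare 22 vs 18: take 18 from right. Merged: [4, 9, 17, 18, 18, 18]
Compare 22 vs 26: take 22 from left. Merged: [4, 9, 17, 18, 18, 18, 22]
Compare 26 vs 26: take 26 from left. Merged: [4, 9, 17, 18, 18, 18, 22, 26]
Compare 26 vs 26: take 26 from left. Merged: [4, 9, 17, 18, 18, 18, 22, 26, 26]
Compare 38 vs 26: take 26 from right. Merged: [4, 9, 17, 18, 18, 18, 22, 26, 26, 26]
Append remaining from left: [38]. Merged: [4, 9, 17, 18, 18, 18, 22, 26, 26, 26, 38]

Final merged array: [4, 9, 17, 18, 18, 18, 22, 26, 26, 26, 38]
Total comparisons: 10

The merged array is [4, 9, 17, 18, 18, 18, 22, 26, 26, 26, 38], requiring 10 comparisons. The merge step runs in O(n) time where n is the total number of elements.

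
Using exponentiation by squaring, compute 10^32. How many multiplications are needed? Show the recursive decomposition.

Computing 10^32 by squaring (build up from 10^1; each line after the first costs one multiplication):

10^1 = 10
10^2 = (10^1)^2 = 10^2 = 100
10^4 = (10^2)^2 = 100^2 = 10000
10^8 = (10^4)^2 = 10000^2 = 100000000
10^16 = (10^8)^2 = 100000000^2 = 10000000000000000
10^32 = (10^16)^2 = 10000000000000000^2 = 100000000000000000000000000000000

Result: 100000000000000000000000000000000
Multiplications needed: 5 (5 lines after 10^1)

10^32 = 100000000000000000000000000000000. Using exponentiation by squaring, this requires 5 multiplications. The key idea: if the exponent is even, square the half-power; if odd, multiply by the base once.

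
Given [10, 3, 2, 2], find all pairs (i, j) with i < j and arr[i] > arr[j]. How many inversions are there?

Finding inversions in [10, 3, 2, 2]:

(0, 1): arr[0]=10 > arr[1]=3
(0, 2): arr[0]=10 > arr[2]=2
(0, 3): arr[0]=10 > arr[3]=2
(1, 2): arr[1]=3 > arr[2]=2
(1, 3): arr[1]=3 > arr[3]=2

Total inversions: 5

The array has 5 inversion(s): (0,1), (0,2), (0,3), (1,2), (1,3). Each pair (i,j) satisfies i < j and arr[i] > arr[j].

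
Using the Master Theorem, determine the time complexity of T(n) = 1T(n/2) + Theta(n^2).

Master Theorem for T(n) = 1T(n/2) + O(n^2):

a = 1, b = 2, c = 2
log_b(a) = log_2(1) = 0.0000

Case 3: c = 2 > log_2(1) = 0.0000
T(n) = O(n^2) = O(n^2)

For T(n) = 1T(n/2) + O(n^2): log_2(1) = 0.0000. This is Case 3 of the Master Theorem (c > log_b(a), work dominated by root), giving O(n^2).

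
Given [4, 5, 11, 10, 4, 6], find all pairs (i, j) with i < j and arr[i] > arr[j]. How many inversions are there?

Finding inversions in [4, 5, 11, 10, 4, 6]:

(1, 4): arr[1]=5 > arr[4]=4
(2, 3): arr[2]=11 > arr[3]=10
(2, 4): arr[2]=11 > arr[4]=4
(2, 5): arr[2]=11 > arr[5]=6
(3, 4): arr[3]=10 > arr[4]=4
(3, 5): arr[3]=10 > arr[5]=6

Total inversions: 6

The array has 6 inversion(s): (1,4), (2,3), (2,4), (2,5), (3,4), (3,5). Each pair (i,j) satisfies i < j and arr[i] > arr[j].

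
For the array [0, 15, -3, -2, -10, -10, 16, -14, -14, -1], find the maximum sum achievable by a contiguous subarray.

Using Kadane's algorithm on [0, 15, -3, -2, -10, -10, 16, -14, -14, -1]:

Scanning through the array:
Position 1 (value 15): max_ending_here = 15, max_so_far = 15
Position 2 (value -3): max_ending_here = 12, max_so_far = 15
Position 3 (value -2): max_ending_here = 10, max_so_far = 15
Position 4 (value -10): max_ending_here = 0, max_so_far = 15
Position 5 (value -10): max_ending_here = -10, max_so_far = 15
Position 6 (value 16): max_ending_here = 16, max_so_far = 16
Position 7 (value -14): max_ending_here = 2, max_so_far = 16
Position 8 (value -14): max_ending_here = -12, max_so_far = 16
Position 9 (value -1): max_ending_here = -1, max_so_far = 16

Maximum subarray: [16]
Maximum sum: 16

The maximum subarray is [16] with sum 16. This subarray runs from index 6 to index 6.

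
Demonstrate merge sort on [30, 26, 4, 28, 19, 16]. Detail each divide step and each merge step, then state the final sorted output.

Merge sort trace:

Split: [30, 26, 4, 28, 19, 16] -> [30, 26, 4] and [28, 19, 16]
  Split: [30, 26, 4] -> [30] and [26, 4]
    Split: [26, 4] -> [26] and [4]
    Merge: [26] + [4] -> [4, 26]
  Merge: [30] + [4, 26] -> [4, 26, 30]
  Split: [28, 19, 16] -> [28] and [19, 16]
    Split: [19, 16] -> [19] and [16]
    Merge: [19] + [16] -> [16, 19]
  Merge: [28] + [16, 19] -> [16, 19, 28]
Merge: [4, 26, 30] + [16, 19, 28] -> [4, 16, 19, 26, 28, 30]

Final sorted array: [4, 16, 19, 26, 28, 30]

The merge sort proceeds by recursively splitting the array and merging sorted halves.
After all merges, the sorted array is [4, 16, 19, 26, 28, 30].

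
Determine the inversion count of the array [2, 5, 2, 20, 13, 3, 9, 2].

Finding inversions in [2, 5, 2, 20, 13, 3, 9, 2]:

(1, 2): arr[1]=5 > arr[2]=2
(1, 5): arr[1]=5 > arr[5]=3
(1, 7): arr[1]=5 > arr[7]=2
(3, 4): arr[3]=20 > arr[4]=13
(3, 5): arr[3]=20 > arr[5]=3
(3, 6): arr[3]=20 > arr[6]=9
(3, 7): arr[3]=20 > arr[7]=2
(4, 5): arr[4]=13 > arr[5]=3
(4, 6): arr[4]=13 > arr[6]=9
(4, 7): arr[4]=13 > arr[7]=2
(5, 7): arr[5]=3 > arr[7]=2
(6, 7): arr[6]=9 > arr[7]=2

Total inversions: 12

The array has 12 inversion(s): (1,2), (1,5), (1,7), (3,4), (3,5), (3,6), (3,7), (4,5), (4,6), (4,7), (5,7), (6,7). Each pair (i,j) satisfies i < j and arr[i] > arr[j].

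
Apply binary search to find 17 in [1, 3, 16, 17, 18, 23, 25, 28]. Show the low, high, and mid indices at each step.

Binary search for 17 in [1, 3, 16, 17, 18, 23, 25, 28]:

lo=0, hi=7, mid=3, arr[mid]=17 -> Found target at index 3!

Binary search finds 17 at index 3 after 1 comparisons. The search repeatedly halves the search space by comparing with the middle element.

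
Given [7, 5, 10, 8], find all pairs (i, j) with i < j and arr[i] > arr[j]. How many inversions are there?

Finding inversions in [7, 5, 10, 8]:

(0, 1): arr[0]=7 > arr[1]=5
(2, 3): arr[2]=10 > arr[3]=8

Total inversions: 2

The array has 2 inversion(s): (0,1), (2,3). Each pair (i,j) satisfies i < j and arr[i] > arr[j].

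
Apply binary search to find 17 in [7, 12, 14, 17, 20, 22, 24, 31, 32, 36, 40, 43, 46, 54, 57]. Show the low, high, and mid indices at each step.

Binary search for 17 in [7, 12, 14, 17, 20, 22, 24, 31, 32, 36, 40, 43, 46, 54, 57]:

lo=0, hi=14, mid=7, arr[mid]=31 -> 31 > 17, search left half
lo=0, hi=6, mid=3, arr[mid]=17 -> Found target at index 3!

Binary search finds 17 at index 3 after 2 comparisons. The search repeatedly halves the search space by comparing with the middle element.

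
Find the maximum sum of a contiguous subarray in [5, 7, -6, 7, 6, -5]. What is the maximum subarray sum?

Using Kadane's algorithm on [5, 7, -6, 7, 6, -5]:

Scanning through the array:
Position 1 (value 7): max_ending_here = 12, max_so_far = 12
Position 2 (value -6): max_ending_here = 6, max_so_far = 12
Position 3 (value 7): max_ending_here = 13, max_so_far = 13
Position 4 (value 6): max_ending_here = 19, max_so_far = 19
Position 5 (value -5): max_ending_here = 14, max_so_far = 19

Maximum subarray: [5, 7, -6, 7, 6]
Maximum sum: 19

The maximum subarray is [5, 7, -6, 7, 6] with sum 19. This subarray runs from index 0 to index 4.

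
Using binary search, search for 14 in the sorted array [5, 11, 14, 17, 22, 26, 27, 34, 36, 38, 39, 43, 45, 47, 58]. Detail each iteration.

Binary search for 14 in [5, 11, 14, 17, 22, 26, 27, 34, 36, 38, 39, 43, 45, 47, 58]:

lo=0, hi=14, mid=7, arr[mid]=34 -> 34 > 14, search left half
lo=0, hi=6, mid=3, arr[mid]=17 -> 17 > 14, search left half
lo=0, hi=2, mid=1, arr[mid]=11 -> 11 < 14, search right half
lo=2, hi=2, mid=2, arr[mid]=14 -> Found target at index 2!

Binary search finds 14 at index 2 after 4 comparisons. The search repeatedly halves the search space by comparing with the middle element.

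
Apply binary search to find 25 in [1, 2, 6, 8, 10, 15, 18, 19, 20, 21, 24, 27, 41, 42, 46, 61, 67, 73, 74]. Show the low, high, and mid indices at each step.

Binary search for 25 in [1, 2, 6, 8, 10, 15, 18, 19, 20, 21, 24, 27, 41, 42, 46, 61, 67, 73, 74]:

lo=0, hi=18, mid=9, arr[mid]=21 -> 21 < 25, search right half
lo=10, hi=18, mid=14, arr[mid]=46 -> 46 > 25, search left half
lo=10, hi=13, mid=11, arr[mid]=27 -> 27 > 25, search left half
lo=10, hi=10, mid=10, arr[mid]=24 -> 24 < 25, search right half
lo=11 > hi=10, target 25 not found

Binary search determines that 25 is not in the array after 4 comparisons. The search space was exhausted without finding the target.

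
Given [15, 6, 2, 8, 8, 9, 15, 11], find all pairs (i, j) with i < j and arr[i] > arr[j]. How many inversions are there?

Finding inversions in [15, 6, 2, 8, 8, 9, 15, 11]:

(0, 1): arr[0]=15 > arr[1]=6
(0, 2): arr[0]=15 > arr[2]=2
(0, 3): arr[0]=15 > arr[3]=8
(0, 4): arr[0]=15 > arr[4]=8
(0, 5): arr[0]=15 > arr[5]=9
(0, 7): arr[0]=15 > arr[7]=11
(1, 2): arr[1]=6 > arr[2]=2
(6, 7): arr[6]=15 > arr[7]=11

Total inversions: 8

The array has 8 inversion(s): (0,1), (0,2), (0,3), (0,4), (0,5), (0,7), (1,2), (6,7). Each pair (i,j) satisfies i < j and arr[i] > arr[j].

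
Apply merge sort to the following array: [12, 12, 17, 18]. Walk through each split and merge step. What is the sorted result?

Merge sort trace:

Split: [12, 12, 17, 18] -> [12, 12] and [17, 18]
  Split: [12, 12] -> [12] and [12]
  Merge: [12] + [12] -> [12, 12]
  Split: [17, 18] -> [17] and [18]
  Merge: [17] + [18] -> [17, 18]
Merge: [12, 12] + [17, 18] -> [12, 12, 17, 18]

Final sorted array: [12, 12, 17, 18]

The merge sort proceeds by recursively splitting the array and merging sorted halves.
After all merges, the sorted array is [12, 12, 17, 18].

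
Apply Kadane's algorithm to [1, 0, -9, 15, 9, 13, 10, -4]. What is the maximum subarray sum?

Using Kadane's algorithm on [1, 0, -9, 15, 9, 13, 10, -4]:

Scanning through the array:
Position 1 (value 0): max_ending_here = 1, max_so_far = 1
Position 2 (value -9): max_ending_here = -8, max_so_far = 1
Position 3 (value 15): max_ending_here = 15, max_so_far = 15
Position 4 (value 9): max_ending_here = 24, max_so_far = 24
Position 5 (value 13): max_ending_here = 37, max_so_far = 37
Position 6 (value 10): max_ending_here = 47, max_so_far = 47
Position 7 (value -4): max_ending_here = 43, max_so_far = 47

Maximum subarray: [15, 9, 13, 10]
Maximum sum: 47

The maximum subarray is [15, 9, 13, 10] with sum 47. This subarray runs from index 3 to index 6.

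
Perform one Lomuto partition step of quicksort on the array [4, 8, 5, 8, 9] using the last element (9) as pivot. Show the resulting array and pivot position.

Lomuto partition with pivot = 9:

Initial array: [4, 8, 5, 8, 9]

arr[0]=4 <= 9: swap with position 0, array becomes [4, 8, 5, 8, 9]
arr[1]=8 <= 9: swap with position 1, array becomes [4, 8, 5, 8, 9]
arr[2]=5 <= 9: swap with position 2, array becomes [4, 8, 5, 8, 9]
arr[3]=8 <= 9: swap with position 3, array becomes [4, 8, 5, 8, 9]

Place pivot at position 4: [4, 8, 5, 8, 9]
Pivot position: 4

After partitioning with pivot 9, the array becomes [4, 8, 5, 8, 9]. The pivot is placed at index 4. All elements to the left of the pivot are <= 9, and all elements to the right are > 9.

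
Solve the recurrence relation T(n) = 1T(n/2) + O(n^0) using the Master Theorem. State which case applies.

Master Theorem for T(n) = 1T(n/2) + O(n^0):

a = 1, b = 2, c = 0
log_b(a) = log_2(1) = 0.0000

Case 2: c = 0 = log_2(1) = 0.0000
T(n) = O(n^0 log n) = O(log n)

For T(n) = 1T(n/2) + O(n^0): log_2(1) = 0.0000. This is Case 2 of the Master Theorem (c = log_b(a), equal work at all levels), giving O(log n).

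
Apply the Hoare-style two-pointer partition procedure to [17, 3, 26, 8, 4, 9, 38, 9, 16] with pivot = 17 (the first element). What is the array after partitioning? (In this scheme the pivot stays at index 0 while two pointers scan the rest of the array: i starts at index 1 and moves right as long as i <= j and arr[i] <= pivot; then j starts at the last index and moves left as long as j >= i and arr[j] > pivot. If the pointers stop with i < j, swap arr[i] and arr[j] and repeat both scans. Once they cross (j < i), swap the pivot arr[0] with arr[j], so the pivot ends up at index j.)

Hoare-style two-pointer partition with pivot = 17:

Initial array: [17, 3, 26, 8, 4, 9, 38, 9, 16]

Pointers start at i = 1, j = 8.
i stops at index 2 (arr[2]=26 > 17), j stops at index 8 (arr[8]=16 <= 17): swap arr[2] and arr[8], array becomes [17, 3, 16, 8, 4, 9, 38, 9, 26]
i stops at index 6 (arr[6]=38 > 17), j stops at index 7 (arr[7]=9 <= 17): swap arr[6] and arr[7], array becomes [17, 3, 16, 8, 4, 9, 9, 38, 26]
i ends at 7, j ends at 6: the pointers have crossed (j < i), so scanning stops.

Swap pivot arr[0] with arr[6] to place pivot at position 6: [9, 3, 16, 8, 4, 9, 17, 38, 26]
Pivot position: 6

After partitioning with pivot 17, the array becomes [9, 3, 16, 8, 4, 9, 17, 38, 26]. The pivot is placed at index 6. All elements to the left of the pivot are <= 17, and all elements to the right are > 17.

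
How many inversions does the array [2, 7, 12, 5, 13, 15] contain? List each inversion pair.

Finding inversions in [2, 7, 12, 5, 13, 15]:

(1, 3): arr[1]=7 > arr[3]=5
(2, 3): arr[2]=12 > arr[3]=5

Total inversions: 2

The array has 2 inversion(s): (1,3), (2,3). Each pair (i,j) satisfies i < j and arr[i] > arr[j].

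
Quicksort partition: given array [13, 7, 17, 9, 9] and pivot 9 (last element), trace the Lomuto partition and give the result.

Lomuto partition with pivot = 9:

Initial array: [13, 7, 17, 9, 9]

arr[0]=13 > 9: no swap
arr[1]=7 <= 9: swap with position 0, array becomes [7, 13, 17, 9, 9]
arr[2]=17 > 9: no swap
arr[3]=9 <= 9: swap with position 1, array becomes [7, 9, 17, 13, 9]

Place pivot at position 2: [7, 9, 9, 13, 17]
Pivot position: 2

After partitioning with pivot 9, the array becomes [7, 9, 9, 13, 17]. The pivot is placed at index 2. All elements to the left of the pivot are <= 9, and all elements to the right are > 9.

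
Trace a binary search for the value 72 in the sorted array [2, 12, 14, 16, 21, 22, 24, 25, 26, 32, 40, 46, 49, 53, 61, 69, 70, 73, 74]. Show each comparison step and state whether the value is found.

Binary search for 72 in [2, 12, 14, 16, 21, 22, 24, 25, 26, 32, 40, 46, 49, 53, 61, 69, 70, 73, 74]:

lo=0, hi=18, mid=9, arr[mid]=32 -> 32 < 72, search right half
lo=10, hi=18, mid=14, arr[mid]=61 -> 61 < 72, search right half
lo=15, hi=18, mid=16, arr[mid]=70 -> 70 < 72, search right half
lo=17, hi=18, mid=17, arr[mid]=73 -> 73 > 72, search left half
lo=17 > hi=16, target 72 not found

Binary search determines that 72 is not in the array after 4 comparisons. The search space was exhausted without finding the target.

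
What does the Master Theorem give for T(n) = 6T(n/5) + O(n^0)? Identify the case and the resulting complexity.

Master Theorem for T(n) = 6T(n/5) + O(n^0):

a = 6, b = 5, c = 0
log_b(a) = log_5(6) = 1.1133

Case 1: c = 0 < log_5(6) = 1.1133
T(n) = O(n^(log_5 6))

For T(n) = 6T(n/5) + O(n^0): log_5(6) = 1.1133. This is Case 1 of the Master Theorem (c < log_b(a), work dominated by leaves), giving O(n^(log_5 6)).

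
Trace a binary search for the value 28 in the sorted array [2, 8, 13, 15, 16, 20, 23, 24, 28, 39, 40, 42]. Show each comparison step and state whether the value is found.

Binary search for 28 in [2, 8, 13, 15, 16, 20, 23, 24, 28, 39, 40, 42]:

lo=0, hi=11, mid=5, arr[mid]=20 -> 20 < 28, search right half
lo=6, hi=11, mid=8, arr[mid]=28 -> Found target at index 8!

Binary search finds 28 at index 8 after 2 comparisons. The search repeatedly halves the search space by comparing with the middle element.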